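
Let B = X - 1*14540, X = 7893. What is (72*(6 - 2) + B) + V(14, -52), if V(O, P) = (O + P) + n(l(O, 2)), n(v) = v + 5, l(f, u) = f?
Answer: -6378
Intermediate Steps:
n(v) = 5 + v
B = -6647 (B = 7893 - 1*14540 = 7893 - 14540 = -6647)
V(O, P) = 5 + P + 2*O (V(O, P) = (O + P) + (5 + O) = 5 + P + 2*O)
(72*(6 - 2) + B) + V(14, -52) = (72*(6 - 2) - 6647) + (5 - 52 + 2*14) = (72*4 - 6647) + (5 - 52 + 28) = (288 - 6647) - 19 = -6359 - 19 = -6378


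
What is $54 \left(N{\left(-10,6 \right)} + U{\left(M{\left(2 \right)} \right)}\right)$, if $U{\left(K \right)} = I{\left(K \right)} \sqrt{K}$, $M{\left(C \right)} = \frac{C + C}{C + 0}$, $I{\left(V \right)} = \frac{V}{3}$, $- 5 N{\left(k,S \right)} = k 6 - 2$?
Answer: $\frac{3348}{5} + 36 \sqrt{2} \approx 720.51$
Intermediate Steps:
$N{\left(k,S \right)} = \frac{2}{5} - \frac{6 k}{5}$ ($N{\left(k,S \right)} = - \frac{k 6 - 2}{5} = - \frac{6 k - 2}{5} = - \frac{-2 + 6 k}{5} = \frac{2}{5} - \frac{6 k}{5}$)
$I{\left(V \right)} = \frac{V}{3}$ ($I{\left(V \right)} = V \frac{1}{3} = \frac{V}{3}$)
$M{\left(C \right)} = 2$ ($M{\left(C \right)} = \frac{2 C}{C} = 2$)
$U{\left(K \right)} = \frac{K^{\frac{3}{2}}}{3}$ ($U{\left(K \right)} = \frac{K}{3} \sqrt{K} = \frac{K^{\frac{3}{2}}}{3}$)
$54 \left(N{\left(-10,6 \right)} + U{\left(M{\left(2 \right)} \right)}\right) = 54 \left(\left(\frac{2}{5} - -12\right) + \frac{2^{\frac{3}{2}}}{3}\right) = 54 \left(\left(\frac{2}{5} + 12\right) + \frac{2 \sqrt{2}}{3}\right) = 54 \left(\frac{62}{5} + \frac{2 \sqrt{2}}{3}\right) = \frac{3348}{5} + 36 \sqrt{2}$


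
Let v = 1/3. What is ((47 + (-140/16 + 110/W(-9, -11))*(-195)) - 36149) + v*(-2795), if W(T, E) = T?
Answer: -395329/12 ≈ -32944.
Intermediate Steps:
v = ⅓ ≈ 0.33333
((47 + (-140/16 + 110/W(-9, -11))*(-195)) - 36149) + v*(-2795) = ((47 + (-140/16 + 110/(-9))*(-195)) - 36149) + (⅓)*(-2795) = ((47 + (-140*1/16 + 110*(-⅑))*(-195)) - 36149) - 2795/3 = ((47 + (-35/4 - 110/9)*(-195)) - 36149) - 2795/3 = ((47 - 755/36*(-195)) - 36149) - 2795/3 = ((47 + 49075/12) - 36149) - 2795/3 = (49639/12 - 36149) - 2795/3 = -384149/12 - 2795/3 = -395329/12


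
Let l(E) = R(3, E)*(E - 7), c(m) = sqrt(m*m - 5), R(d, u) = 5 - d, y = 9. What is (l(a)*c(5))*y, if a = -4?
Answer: -396*sqrt(5) ≈ -885.48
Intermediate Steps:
c(m) = sqrt(-5 + m**2) (c(m) = sqrt(m**2 - 5) = sqrt(-5 + m**2))
l(E) = -14 + 2*E (l(E) = (5 - 1*3)*(E - 7) = (5 - 3)*(-7 + E) = 2*(-7 + E) = -14 + 2*E)
(l(a)*c(5))*y = ((-14 + 2*(-4))*sqrt(-5 + 5**2))*9 = ((-14 - 8)*sqrt(-5 + 25))*9 = -44*sqrt(5)*9 = -396*sqrt(5)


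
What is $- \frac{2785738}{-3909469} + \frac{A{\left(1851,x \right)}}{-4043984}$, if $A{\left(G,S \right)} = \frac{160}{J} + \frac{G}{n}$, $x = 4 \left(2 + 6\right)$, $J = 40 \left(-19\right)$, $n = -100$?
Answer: $\frac{21404550866267661}{30038677160542400} \approx 0.71257$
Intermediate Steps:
$J = -760$
$x = 32$ ($x = 4 \cdot 8 = 32$)
$A{\left(G,S \right)} = - \frac{4}{19} - \frac{G}{100}$ ($A{\left(G,S \right)} = \frac{160}{-760} + \frac{G}{-100} = 160 \left(- \frac{1}{760}\right) + G \left(- \frac{1}{100}\right) = - \frac{4}{19} - \frac{G}{100}$)
$- \frac{2785738}{-3909469} + \frac{A{\left(1851,x \right)}}{-4043984} = - \frac{2785738}{-3909469} + \frac{- \frac{4}{19} - \frac{1851}{100}}{-4043984} = \left(-2785738\right) \left(- \frac{1}{3909469}\right) + \left(- \frac{4}{19} - \frac{1851}{100}\right) \left(- \frac{1}{4043984}\right) = \frac{2785738}{3909469} - - \frac{35569}{7683569600} = \frac{2785738}{3909469} + \frac{35569}{7683569600} = \frac{21404550866267661}{30038677160542400}$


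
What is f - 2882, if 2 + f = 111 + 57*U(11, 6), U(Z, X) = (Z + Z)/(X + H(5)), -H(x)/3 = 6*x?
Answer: -39031/14 ≈ -2787.9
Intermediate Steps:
H(x) = -18*x
U(Z, X) = 2*Z/(-90 + X) (U(Z, X) = (Z + Z)/(X - 18*5) = (2*Z)/(X - 90) = (2*Z)/(-90 + X) = 2*Z/(-90 + X))
f = 1317/14 (f = -2 + (111 + 57*(2*11/(-90 + 6))) = -2 + (111 + 57*(2*11/(-84))) = -2 + (111 + 57*(2*11*(-1/84))) = -2 + (111 + 57*(-11/42)) = -2 + (111 - 209/14) = -2 + 1345/14 = 1317/14 ≈ 94.071)
f - 2882 = 1317/14 - 2882 = -39031/14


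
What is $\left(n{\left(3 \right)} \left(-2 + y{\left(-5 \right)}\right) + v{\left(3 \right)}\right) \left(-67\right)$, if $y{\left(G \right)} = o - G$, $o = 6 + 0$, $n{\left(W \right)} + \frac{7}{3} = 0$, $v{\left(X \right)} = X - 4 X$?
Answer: $2010$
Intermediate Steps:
$v{\left(X \right)} = - 3 X$
$n{\left(W \right)} = - \frac{7}{3}$ ($n{\left(W \right)} = - \frac{7}{3} + 0 = - \frac{7}{3}$)
$o = 6$
$y{\left(G \right)} = 6 - G$
$\left(n{\left(3 \right)} \left(-2 + y{\left(-5 \right)}\right) + v{\left(3 \right)}\right) \left(-67\right) = \left(- \frac{7 \left(-2 + \left(6 - -5\right)\right)}{3} - 9\right) \left(-67\right) = \left(- \frac{7 \left(-2 + \left(6 + 5\right)\right)}{3} - 9\right) \left(-67\right) = \left(- \frac{7 \left(-2 + 11\right)}{3} - 9\right) \left(-67\right) = \left(\left(- \frac{7}{3}\right) 9 - 9\right) \left(-67\right) = \left(-21 - 9\right) \left(-67\right) = \left(-30\right) \left(-67\right) = 2010$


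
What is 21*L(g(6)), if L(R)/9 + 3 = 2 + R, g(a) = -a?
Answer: -1323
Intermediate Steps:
L(R) = -9 + 9*R (L(R) = -27 + 9*(2 + R) = -27 + (18 + 9*R) = -9 + 9*R)
21*L(g(6)) = 21*(-9 + 9*(-1*6)) = 21*(-9 + 9*(-6)) = 21*(-9 - 54) = 21*(-63) = -1323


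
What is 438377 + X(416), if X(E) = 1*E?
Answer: 438793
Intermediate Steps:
X(E) = E
438377 + X(416) = 438377 + 416 = 438793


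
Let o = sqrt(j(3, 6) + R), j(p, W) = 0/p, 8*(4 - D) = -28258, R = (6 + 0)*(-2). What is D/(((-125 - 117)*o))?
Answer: 4715*I*sqrt(3)/1936 ≈ 4.2183*I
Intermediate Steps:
R = -12 (R = 6*(-2) = -12)
D = 14145/4 (D = 4 - 1/8*(-28258) = 4 + 14129/4 = 14145/4 ≈ 3536.3)
j(p, W) = 0
o = 2*I*sqrt(3) (o = sqrt(0 - 12) = sqrt(-12) = 2*I*sqrt(3) ≈ 3.4641*I)
D/(((-125 - 117)*o)) = 14145/(4*(((-125 - 117)*(2*I*sqrt(3))))) = 14145/(4*((-484*I*sqrt(3)))) = 14145*(I*sqrt(3)/1452)/4 = 4715*I*sqrt(3)/1936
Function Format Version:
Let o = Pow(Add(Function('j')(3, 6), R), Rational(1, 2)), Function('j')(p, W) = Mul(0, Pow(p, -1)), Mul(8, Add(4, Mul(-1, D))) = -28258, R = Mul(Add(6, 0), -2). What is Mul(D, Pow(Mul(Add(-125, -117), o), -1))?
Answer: Mul(Rational(4715, 1936), I, Pow(3, Rational(1, 2))) ≈ Mul(4.2183, I)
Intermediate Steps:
R = -12 (R = Mul(6, -2) = -12)
D = Rational(14145, 4) (D = Add(4, Mul(Rational(-1, 8), -28258)) = Add(4, Rational(14129, 4)) = Rational(14145, 4) ≈ 3536.3)
Function('j')(p, W) = 0
o = Mul(2, I, Pow(3, Rational(1, 2))) (o = Pow(Add(0, -12), Rational(1, 2)) = Pow(-12, Rational(1, 2)) = Mul(2, I, Pow(3, Rational(1, 2))) ≈ Mul(3.4641, I))
Mul(D, Pow(Mul(Add(-125, -117), o), -1)) = Mul(Rational(14145, 4), Pow(Mul(Add(-125, -117), Mul(2, I, Pow(3, Rational(1, 2)))), -1)) = Mul(Rational(14145, 4), Pow(Mul(-242, Mul(2, I, Pow(3, Rational(1, 2)))), -1)) = Mul(Rational(14145, 4), Pow(Mul(-484, I, Pow(3, Rational(1, 2))), -1)) = Mul(Rational(14145, 4), Mul(Rational(1, 1452), I, Pow(3, Rational(1, 2)))) = Mul(Rational(4715, 1936), I, Pow(3, Rational(1, 2)))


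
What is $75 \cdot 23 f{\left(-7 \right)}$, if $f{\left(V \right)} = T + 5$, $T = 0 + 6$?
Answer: $18975$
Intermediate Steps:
$T = 6$
$f{\left(V \right)} = 11$ ($f{\left(V \right)} = 6 + 5 = 11$)
$75 \cdot 23 f{\left(-7 \right)} = 75 \cdot 23 \cdot 11 = 1725 \cdot 11 = 18975$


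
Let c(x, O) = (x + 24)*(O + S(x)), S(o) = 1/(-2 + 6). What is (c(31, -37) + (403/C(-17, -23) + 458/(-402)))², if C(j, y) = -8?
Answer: 11108922330025/2585664 ≈ 4.2964e+6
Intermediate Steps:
S(o) = ¼ (S(o) = 1/4 = ¼)
c(x, O) = (24 + x)*(¼ + O) (c(x, O) = (x + 24)*(O + ¼) = (24 + x)*(¼ + O))
(c(31, -37) + (403/C(-17, -23) + 458/(-402)))² = ((6 + 24*(-37) + (¼)*31 - 37*31) + (403/(-8) + 458/(-402)))² = ((6 - 888 + 31/4 - 1147) + (403*(-⅛) + 458*(-1/402)))² = (-8085/4 + (-403/8 - 229/201))² = (-8085/4 - 82835/1608)² = (-3333005/1608)² = 11108922330025/2585664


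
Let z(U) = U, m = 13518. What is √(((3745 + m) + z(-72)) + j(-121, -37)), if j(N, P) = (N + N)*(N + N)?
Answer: √75755 ≈ 275.24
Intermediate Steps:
j(N, P) = 4*N² (j(N, P) = (2*N)*(2*N) = 4*N²)
√(((3745 + m) + z(-72)) + j(-121, -37)) = √(((3745 + 13518) - 72) + 4*(-121)²) = √((17263 - 72) + 4*14641) = √(17191 + 58564) = √75755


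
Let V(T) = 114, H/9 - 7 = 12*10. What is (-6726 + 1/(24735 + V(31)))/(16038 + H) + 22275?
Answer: 9509713517602/426930669 ≈ 22275.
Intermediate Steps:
H = 1143 (H = 63 + 9*(12*10) = 63 + 9*120 = 63 + 1080 = 1143)
(-6726 + 1/(24735 + V(31)))/(16038 + H) + 22275 = (-6726 + 1/(24735 + 114))/(16038 + 1143) + 22275 = (-6726 + 1/24849)/17181 + 22275 = (-6726 + 1/24849)*(1/17181) + 22275 = -167134373/24849*1/17181 + 22275 = -167134373/426930669 + 22275 = 9509713517602/426930669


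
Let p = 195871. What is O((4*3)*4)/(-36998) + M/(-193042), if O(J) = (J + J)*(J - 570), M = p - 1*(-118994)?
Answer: -987827283/3571083958 ≈ -0.27662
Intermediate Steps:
M = 314865 (M = 195871 - 1*(-118994) = 195871 + 118994 = 314865)
O(J) = 2*J*(-570 + J) (O(J) = (2*J)*(-570 + J) = 2*J*(-570 + J))
O((4*3)*4)/(-36998) + M/(-193042) = (2*((4*3)*4)*(-570 + (4*3)*4))/(-36998) + 314865/(-193042) = (2*(12*4)*(-570 + 12*4))*(-1/36998) + 314865*(-1/193042) = (2*48*(-570 + 48))*(-1/36998) - 314865/193042 = (2*48*(-522))*(-1/36998) - 314865/193042 = -50112*(-1/36998) - 314865/193042 = 25056/18499 - 314865/193042 = -987827283/3571083958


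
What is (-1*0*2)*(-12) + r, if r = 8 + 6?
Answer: 14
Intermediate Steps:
r = 14
(-1*0*2)*(-12) + r = (-1*0*2)*(-12) + 14 = (0*2)*(-12) + 14 = 0*(-12) + 14 = 0 + 14 = 14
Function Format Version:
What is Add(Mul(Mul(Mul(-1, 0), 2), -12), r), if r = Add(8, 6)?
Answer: 14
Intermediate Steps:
r = 14
Add(Mul(Mul(Mul(-1, 0), 2), -12), r) = Add(Mul(Mul(Mul(-1, 0), 2), -12), 14) = Add(Mul(Mul(0, 2), -12), 14) = Add(Mul(0, -12), 14) = Add(0, 14) = 14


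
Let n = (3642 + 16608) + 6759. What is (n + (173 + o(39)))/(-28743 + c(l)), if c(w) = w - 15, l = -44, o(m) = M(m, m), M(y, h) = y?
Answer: -27221/28802 ≈ -0.94511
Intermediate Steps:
o(m) = m
n = 27009 (n = 20250 + 6759 = 27009)
c(w) = -15 + w
(n + (173 + o(39)))/(-28743 + c(l)) = (27009 + (173 + 39))/(-28743 + (-15 - 44)) = (27009 + 212)/(-28743 - 59) = 27221/(-28802) = 27221*(-1/28802) = -27221/28802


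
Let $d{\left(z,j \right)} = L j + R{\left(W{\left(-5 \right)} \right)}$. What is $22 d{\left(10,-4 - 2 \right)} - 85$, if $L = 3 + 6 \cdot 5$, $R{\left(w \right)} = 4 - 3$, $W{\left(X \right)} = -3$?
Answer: $-4419$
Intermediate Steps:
$R{\left(w \right)} = 1$ ($R{\left(w \right)} = 4 - 3 = 1$)
$L = 33$ ($L = 3 + 30 = 33$)
$d{\left(z,j \right)} = 1 + 33 j$ ($d{\left(z,j \right)} = 33 j + 1 = 1 + 33 j$)
$22 d{\left(10,-4 - 2 \right)} - 85 = 22 \left(1 + 33 \left(-4 - 2\right)\right) - 85 = 22 \left(1 + 33 \left(-6\right)\right) - 85 = 22 \left(1 - 198\right) - 85 = 22 \left(-197\right) - 85 = -4334 - 85 = -4419$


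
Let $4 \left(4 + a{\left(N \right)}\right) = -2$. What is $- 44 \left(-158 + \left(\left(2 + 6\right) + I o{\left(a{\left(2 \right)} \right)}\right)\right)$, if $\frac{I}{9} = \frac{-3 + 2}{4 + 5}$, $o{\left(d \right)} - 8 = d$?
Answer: $6754$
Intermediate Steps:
$a{\left(N \right)} = - \frac{9}{2}$ ($a{\left(N \right)} = -4 + \frac{1}{4} \left(-2\right) = -4 - \frac{1}{2} = - \frac{9}{2}$)
$o{\left(d \right)} = 8 + d$
$I = -1$ ($I = 9 \frac{-3 + 2}{4 + 5} = 9 \left(- \frac{1}{9}\right) = -1$)
$- 44 \left(-158 + \left(\left(2 + 6\right) + I o{\left(a{\left(2 \right)} \right)}\right)\right) = - 44 \left(-158 + \left(\left(2 + 6\right) - \left(8 - \frac{9}{2}\right)\right)\right) = - 44 \left(-158 + \left(8 - \frac{7}{2}\right)\right) = - 44 \left(-158 + \frac{9}{2}\right) = \left(-44\right) \left(- \frac{307}{2}\right) = 6754$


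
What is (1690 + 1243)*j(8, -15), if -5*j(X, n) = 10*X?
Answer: -46928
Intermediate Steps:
j(X, n) = -2*X
(1690 + 1243)*j(8, -15) = (1690 + 1243)*(-2*8) = 2933*(-16) = -46928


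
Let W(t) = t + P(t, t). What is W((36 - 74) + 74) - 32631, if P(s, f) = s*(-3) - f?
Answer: -32739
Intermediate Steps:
P(s, f) = -f - 3*s (P(s, f) = -3*s - f = -f - 3*s)
W(t) = -3*t (W(t) = t + (-t - 3*t) = t - 4*t = -3*t)
W((36 - 74) + 74) - 32631 = -3*((36 - 74) + 74) - 32631 = -3*(-38 + 74) - 32631 = -3*36 - 32631 = -108 - 32631 = -32739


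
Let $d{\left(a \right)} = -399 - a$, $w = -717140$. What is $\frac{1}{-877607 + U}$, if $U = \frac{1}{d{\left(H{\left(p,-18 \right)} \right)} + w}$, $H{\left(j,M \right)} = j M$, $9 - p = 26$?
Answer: $- \frac{717845}{629985796916} \approx -1.1395 \cdot 10^{-6}$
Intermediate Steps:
$p = -17$ ($p = 9 - 26 = -17$)
$H{\left(j,M \right)} = M j$
$U = - \frac{1}{717845}$ ($U = \frac{1}{\left(-399 - \left(-18\right) \left(-17\right)\right) - 717140} = \frac{1}{\left(-399 - 306\right) - 717140} = \frac{1}{-705 - 717140} = \frac{1}{-717845} = - \frac{1}{717845} \approx -1.3931 \cdot 10^{-6}$)
$\frac{1}{-877607 + U} = \frac{1}{-877607 - \frac{1}{717845}} = \frac{1}{- \frac{629985796916}{717845}} = - \frac{717845}{629985796916}$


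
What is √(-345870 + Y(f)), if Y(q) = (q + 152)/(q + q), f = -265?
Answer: I*√97154823110/530 ≈ 588.11*I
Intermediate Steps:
Y(q) = (152 + q)/(2*q) (Y(q) = (152 + q)/((2*q)) = (152 + q)*(1/(2*q)) = (152 + q)/(2*q))
√(-345870 + Y(f)) = √(-345870 + (½)*(152 - 265)/(-265)) = √(-345870 + (½)*(-1/265)*(-113)) = √(-345870 + 113/530) = √(-183310987/530) = I*√97154823110/530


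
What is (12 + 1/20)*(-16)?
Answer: -964/5 ≈ -192.80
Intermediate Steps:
(12 + 1/20)*(-16) = (241/20)*(-16) = -964/5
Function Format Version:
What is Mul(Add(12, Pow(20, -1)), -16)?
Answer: Rational(-964, 5) ≈ -192.80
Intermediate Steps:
Mul(Add(12, Pow(20, -1)), -16) = Mul(Add(12, Rational(1, 20)), -16) = Mul(Rational(241, 20), -16) = Rational(-964, 5)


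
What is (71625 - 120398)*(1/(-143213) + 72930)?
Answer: -509410773392797/143213 ≈ -3.5570e+9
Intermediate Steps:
(71625 - 120398)*(1/(-143213) + 72930) = -48773*(-1/143213 + 72930) = -48773*10444524089/143213 = -509410773392797/143213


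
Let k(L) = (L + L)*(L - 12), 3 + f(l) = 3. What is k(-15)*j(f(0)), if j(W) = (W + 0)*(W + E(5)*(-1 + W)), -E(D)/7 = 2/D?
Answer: 0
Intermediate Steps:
E(D) = -14/D
f(l) = 0 (f(l) = -3 + 3 = 0)
k(L) = 2*L*(-12 + L) (k(L) = (2*L)*(-12 + L) = 2*L*(-12 + L))
j(W) = W*(14/5 - 9*W/5) (j(W) = (W + 0)*(W + (-14/5)*(-1 + W)) = W*(W + (-14*1/5)*(-1 + W)) = W*(W - 14*(-1 + W)/5) = W*(W + (14/5 - 14*W/5)) = W*(14/5 - 9*W/5))
k(-15)*j(f(0)) = (2*(-15)*(-12 - 15))*((1/5)*0*(14 - 9*0)) = (2*(-15)*(-27))*((1/5)*0*(14 + 0)) = 810*((1/5)*0*14) = 810*0 = 0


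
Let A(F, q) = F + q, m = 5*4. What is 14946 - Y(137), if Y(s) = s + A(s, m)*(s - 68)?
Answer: 3976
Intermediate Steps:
m = 20
Y(s) = s + (-68 + s)*(20 + s) (Y(s) = s + (s + 20)*(s - 68) = s + (20 + s)*(-68 + s) = s + (-68 + s)*(20 + s))
14946 - Y(137) = 14946 - (-1360 + 137² - 47*137) = 14946 - (-1360 + 18769 - 6439) = 14946 - 1*10970 = 14946 - 10970 = 3976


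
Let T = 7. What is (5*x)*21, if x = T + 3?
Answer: 1050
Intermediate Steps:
x = 10 (x = 7 + 3 = 10)
(5*x)*21 = (5*10)*21 = 50*21 = 1050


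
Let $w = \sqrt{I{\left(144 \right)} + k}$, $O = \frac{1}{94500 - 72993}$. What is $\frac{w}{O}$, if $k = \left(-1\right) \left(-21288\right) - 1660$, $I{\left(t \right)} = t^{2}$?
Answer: $43014 \sqrt{10091} \approx 4.3209 \cdot 10^{6}$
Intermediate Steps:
$k = 19628$ ($k = 21288 - 1660 = 19628$)
$O = \frac{1}{21507} \approx 4.6497 \cdot 10^{-5}$
$w = 2 \sqrt{10091}$ ($w = \sqrt{144^{2} + 19628} = \sqrt{20736 + 19628} = \sqrt{40364} = 2 \sqrt{10091} \approx 200.91$)
$\frac{w}{O} = 2 \sqrt{10091} \frac{1}{\frac{1}{21507}} = 2 \sqrt{10091} \cdot 21507 = 43014 \sqrt{10091}$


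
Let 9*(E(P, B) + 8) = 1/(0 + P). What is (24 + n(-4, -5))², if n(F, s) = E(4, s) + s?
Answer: 157609/1296 ≈ 121.61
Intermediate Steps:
E(P, B) = -8 + 1/(9*P) (E(P, B) = -8 + 1/(9*(0 + P)) = -8 + 1/(9*P))
n(F, s) = -287/36 + s (n(F, s) = (-8 + (⅑)/4) + s = (-8 + (⅑)*(¼)) + s = (-8 + 1/36) + s = -287/36 + s)
(24 + n(-4, -5))² = (24 + (-287/36 - 5))² = (24 - 467/36)² = (397/36)² = 157609/1296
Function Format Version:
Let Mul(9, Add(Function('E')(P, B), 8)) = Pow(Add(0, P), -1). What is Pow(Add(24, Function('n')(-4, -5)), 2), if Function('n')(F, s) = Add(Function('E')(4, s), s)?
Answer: Rational(157609, 1296) ≈ 121.61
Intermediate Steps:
Function('E')(P, B) = Add(-8, Mul(Rational(1, 9), Pow(P, -1))) (Function('E')(P, B) = Add(-8, Mul(Rational(1, 9), Pow(Add(0, P), -1))) = Add(-8, Mul(Rational(1, 9), Pow(P, -1))))
Function('n')(F, s) = Add(Rational(-287, 36), s) (Function('n')(F, s) = Add(Add(-8, Mul(Rational(1, 9), Pow(4, -1))), s) = Add(Add(-8, Mul(Rational(1, 9), Rational(1, 4))), s) = Add(Add(-8, Rational(1, 36)), s) = Add(Rational(-287, 36), s))
Pow(Add(24, Function('n')(-4, -5)), 2) = Pow(Add(24, Add(Rational(-287, 36), -5)), 2) = Pow(Add(24, Rational(-467, 36)), 2) = Pow(Rational(397, 36), 2) = Rational(157609, 1296)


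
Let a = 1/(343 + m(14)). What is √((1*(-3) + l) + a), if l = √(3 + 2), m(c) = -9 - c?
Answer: √(-4795 + 1600*√5)/40 ≈ 0.87224*I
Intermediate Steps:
l = √5 ≈ 2.2361
a = 1/320 (a = 1/(343 + (-9 - 1*14)) = 1/(343 + (-9 - 14)) = 1/(343 - 23) = 1/320 ≈ 0.0031250)
√((1*(-3) + l) + a) = √((1*(-3) + √5) + 1/320) = √((-3 + √5) + 1/320) = √(-959/320 + √5)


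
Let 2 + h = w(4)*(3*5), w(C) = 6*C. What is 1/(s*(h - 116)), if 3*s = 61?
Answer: 3/14762 ≈ 0.00020322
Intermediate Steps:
s = 61/3 (s = (⅓)*61 = 61/3 ≈ 20.333)
h = 358 (h = -2 + (6*4)*(3*5) = -2 + 24*15 = -2 + 360 = 358)
1/(s*(h - 116)) = 1/(61*(358 - 116)/3) = 1/((61/3)*242) = 1/(14762/3) = 3/14762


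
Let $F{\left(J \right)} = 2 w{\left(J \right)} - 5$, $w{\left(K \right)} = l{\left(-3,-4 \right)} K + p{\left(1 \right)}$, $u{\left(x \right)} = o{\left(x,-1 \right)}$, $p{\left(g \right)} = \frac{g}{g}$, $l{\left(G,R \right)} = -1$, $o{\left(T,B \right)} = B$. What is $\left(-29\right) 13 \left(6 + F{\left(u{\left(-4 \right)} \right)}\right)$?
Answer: $-1885$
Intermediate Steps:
$p{\left(g \right)} = 1$
$u{\left(x \right)} = -1$
$w{\left(K \right)} = 1 - K$ ($w{\left(K \right)} = - K + 1 = 1 - K$)
$F{\left(J \right)} = -3 - 2 J$ ($F{\left(J \right)} = 2 \left(1 - J\right) - 5 = \left(2 - 2 J\right) - 5 = -3 - 2 J$)
$\left(-29\right) 13 \left(6 + F{\left(u{\left(-4 \right)} \right)}\right) = \left(-29\right) 13 \left(6 - 1\right) = - 377 \left(6 + \left(-3 + 2\right)\right) = - 377 \left(6 - 1\right) = \left(-377\right) 5 = -1885$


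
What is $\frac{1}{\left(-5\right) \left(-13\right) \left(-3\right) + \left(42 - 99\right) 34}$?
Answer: $- \frac{1}{2133} \approx -0.00046882$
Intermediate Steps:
$\frac{1}{\left(-5\right) \left(-13\right) \left(-3\right) + \left(42 - 99\right) 34} = \frac{1}{65 \left(-3\right) - 1938} = \frac{1}{-195 - 1938} = \frac{1}{-2133} = - \frac{1}{2133}$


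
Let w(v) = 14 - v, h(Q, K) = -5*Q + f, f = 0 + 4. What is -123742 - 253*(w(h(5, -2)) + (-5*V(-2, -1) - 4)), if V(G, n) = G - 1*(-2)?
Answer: -131585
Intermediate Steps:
V(G, n) = 2 + G (V(G, n) = G + 2 = 2 + G)
f = 4
h(Q, K) = 4 - 5*Q (h(Q, K) = -5*Q + 4 = 4 - 5*Q)
-123742 - 253*(w(h(5, -2)) + (-5*V(-2, -1) - 4)) = -123742 - 253*((14 - (4 - 5*5)) + (-5*(2 - 2) - 4)) = -123742 - 253*((14 - (4 - 25)) + (-5*0 - 4)) = -123742 - 253*((14 - 1*(-21)) + (0 - 4)) = -123742 - 253*((14 + 21) - 4) = -123742 - 253*(35 - 4) = -123742 - 253*31 = -123742 - 1*7843 = -123742 - 7843 = -131585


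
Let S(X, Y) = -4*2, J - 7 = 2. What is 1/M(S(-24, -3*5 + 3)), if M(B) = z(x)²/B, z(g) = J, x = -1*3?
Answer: -8/81 ≈ -0.098765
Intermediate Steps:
x = -3
J = 9 (J = 7 + 2 = 9)
S(X, Y) = -8
z(g) = 9
M(B) = 81/B (M(B) = 9²/B = 81/B)
1/M(S(-24, -3*5 + 3)) = 1/(81/(-8)) = 1/(81*(-⅛)) = 1/(-81/8) = -8/81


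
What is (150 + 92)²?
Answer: 58564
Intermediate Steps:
(150 + 92)² = 242² = 58564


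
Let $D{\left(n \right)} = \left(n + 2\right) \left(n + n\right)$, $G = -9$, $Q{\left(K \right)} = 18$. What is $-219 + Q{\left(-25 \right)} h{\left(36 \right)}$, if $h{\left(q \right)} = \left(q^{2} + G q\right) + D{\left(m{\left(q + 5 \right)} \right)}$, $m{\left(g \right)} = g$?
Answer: $80745$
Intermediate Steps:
$D{\left(n \right)} = 2 n \left(2 + n\right)$ ($D{\left(n \right)} = \left(2 + n\right) 2 n = 2 n \left(2 + n\right)$)
$h{\left(q \right)} = q^{2} - 9 q + 2 \left(5 + q\right) \left(7 + q\right)$ ($h{\left(q \right)} = \left(q^{2} - 9 q\right) + 2 \left(q + 5\right) \left(2 + \left(q + 5\right)\right) = \left(q^{2} - 9 q\right) + 2 \left(5 + q\right) \left(2 + \left(5 + q\right)\right) = \left(q^{2} - 9 q\right) + 2 \left(5 + q\right) \left(7 + q\right) = q^{2} - 9 q + 2 \left(5 + q\right) \left(7 + q\right)$)
$-219 + Q{\left(-25 \right)} h{\left(36 \right)} = -219 + 18 \left(70 + 3 \cdot 36^{2} + 15 \cdot 36\right) = -219 + 18 \left(70 + 3 \cdot 1296 + 540\right) = -219 + 18 \left(70 + 3888 + 540\right) = -219 + 18 \cdot 4498 = -219 + 80964 = 80745$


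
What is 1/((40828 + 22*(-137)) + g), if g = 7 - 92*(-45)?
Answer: 1/41961 ≈ 2.3832e-5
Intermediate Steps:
g = 4147 (g = 7 + 4140 = 4147)
1/((40828 + 22*(-137)) + g) = 1/((40828 + 22*(-137)) + 4147) = 1/((40828 - 3014) + 4147) = 1/(37814 + 4147) = 1/41961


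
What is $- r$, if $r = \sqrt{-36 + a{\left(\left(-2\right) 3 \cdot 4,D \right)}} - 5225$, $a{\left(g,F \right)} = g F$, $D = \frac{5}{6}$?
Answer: $5225 - 2 i \sqrt{14} \approx 5225.0 - 7.4833 i$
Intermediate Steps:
$D = \frac{5}{6}$ ($D = 5 \cdot \frac{1}{6} = \frac{5}{6} \approx 0.83333$)
$a{\left(g,F \right)} = F g$
$r = -5225 + 2 i \sqrt{14}$ ($r = \sqrt{-36 + \frac{5 \left(-2\right) 3 \cdot 4}{6}} - 5225 = \sqrt{-36 + \frac{5 \left(\left(-6\right) 4\right)}{6}} - 5225 = \sqrt{-36 + \frac{5}{6} \left(-24\right)} - 5225 = \sqrt{-36 - 20} - 5225 = \sqrt{-56} - 5225 = 2 i \sqrt{14} - 5225 = -5225 + 2 i \sqrt{14} \approx -5225.0 + 7.4833 i$)
$- r = - (-5225 + 2 i \sqrt{14}) = 5225 - 2 i \sqrt{14}$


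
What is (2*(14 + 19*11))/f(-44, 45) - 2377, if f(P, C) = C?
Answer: -106519/45 ≈ -2367.1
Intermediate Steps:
(2*(14 + 19*11))/f(-44, 45) - 2377 = (2*(14 + 19*11))/45 - 2377 = (2*(14 + 209))*(1/45) - 2377 = (2*223)*(1/45) - 2377 = 446*(1/45) - 2377 = 446/45 - 2377 = -106519/45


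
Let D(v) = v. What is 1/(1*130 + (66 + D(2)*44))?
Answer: 1/284 ≈ 0.0035211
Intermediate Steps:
1/(1*130 + (66 + D(2)*44)) = 1/(1*130 + (66 + 2*44)) = 1/(130 + (66 + 88)) = 1/(130 + 154) = 1/284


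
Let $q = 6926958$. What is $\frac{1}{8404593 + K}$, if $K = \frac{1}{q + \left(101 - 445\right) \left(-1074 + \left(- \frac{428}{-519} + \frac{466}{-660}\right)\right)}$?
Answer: $\frac{69424991006}{583488793434100073} \approx 1.1898 \cdot 10^{-7}$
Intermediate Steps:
$K = \frac{9515}{69424991006}$ ($K = \frac{1}{6926958 + \left(101 - 445\right) \left(-1074 + \left(- \frac{428}{-519} + \frac{466}{-660}\right)\right)} = \frac{1}{6926958 - 344 \left(-1074 + \left(\left(-428\right) \left(- \frac{1}{519}\right) + 466 \left(- \frac{1}{660}\right)\right)\right)} = \frac{1}{6926958 - 344 \left(-1074 + \left(\frac{428}{519} - \frac{233}{330}\right)\right)} = \frac{1}{6926958 - 344 \left(-1074 + \frac{2257}{19030}\right)} = \frac{1}{6926958 - - \frac{3514985636}{9515}} = \frac{1}{6926958 + \frac{3514985636}{9515}} = \frac{1}{\frac{69424991006}{9515}} = \frac{9515}{69424991006} \approx 1.3705 \cdot 10^{-7}$)
$\frac{1}{8404593 + K} = \frac{1}{8404593 + \frac{9515}{69424991006}} = \frac{1}{\frac{583488793434100073}{69424991006}} = \frac{69424991006}{583488793434100073}$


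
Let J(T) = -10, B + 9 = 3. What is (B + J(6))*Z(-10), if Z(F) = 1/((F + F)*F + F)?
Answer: -8/95 ≈ -0.084211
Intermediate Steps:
B = -6 (B = -9 + 3 = -6)
Z(F) = 1/(F + 2*F²) (Z(F) = 1/((2*F)*F + F) = 1/(2*F² + F) = 1/(F + 2*F²))
(B + J(6))*Z(-10) = (-6 - 10)*(1/((-10)*(1 + 2*(-10)))) = -(-8)/(5*(1 - 20)) = -(-8)/(5*(-19)) = -(-8)*(-1)/(5*19) = -16*1/190 = -8/95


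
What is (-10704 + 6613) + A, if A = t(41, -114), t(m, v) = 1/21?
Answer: -85910/21 ≈ -4091.0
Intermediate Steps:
t(m, v) = 1/21
A = 1/21 ≈ 0.047619
(-10704 + 6613) + A = (-10704 + 6613) + 1/21 = -4091 + 1/21 = -85910/21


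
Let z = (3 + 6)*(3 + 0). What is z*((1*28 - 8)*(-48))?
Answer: -25920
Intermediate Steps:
z = 27 (z = 9*3 = 27)
z*((1*28 - 8)*(-48)) = 27*((1*28 - 8)*(-48)) = 27*((28 - 8)*(-48)) = 27*(20*(-48)) = 27*(-960) = -25920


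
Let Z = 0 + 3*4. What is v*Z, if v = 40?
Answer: 480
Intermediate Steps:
Z = 12 (Z = 0 + 12 = 12)
v*Z = 40*12 = 480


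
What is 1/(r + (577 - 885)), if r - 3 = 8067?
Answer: 1/7762 ≈ 0.00012883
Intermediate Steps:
r = 8070 (r = 3 + 8067 = 8070)
1/(r + (577 - 885)) = 1/(8070 + (577 - 885)) = 1/(8070 - 308) = 1/7762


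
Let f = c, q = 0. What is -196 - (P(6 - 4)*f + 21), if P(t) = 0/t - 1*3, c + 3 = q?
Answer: -226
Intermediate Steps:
c = -3 (c = -3 + 0 = -3)
P(t) = -3 (P(t) = 0 - 3 = -3)
f = -3
-196 - (P(6 - 4)*f + 21) = -196 - (-3*(-3) + 21) = -196 - (9 + 21) = -196 - 1*30 = -196 - 30 = -226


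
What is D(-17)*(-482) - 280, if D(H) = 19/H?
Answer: 4398/17 ≈ 258.71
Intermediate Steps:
D(-17)*(-482) - 280 = (19/(-17))*(-482) - 280 = (19*(-1/17))*(-482) - 280 = -19/17*(-482) - 280 = 9158/17 - 280 = 4398/17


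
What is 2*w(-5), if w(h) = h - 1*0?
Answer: -10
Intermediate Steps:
w(h) = h (w(h) = h + 0 = h)
2*w(-5) = 2*(-5) = -10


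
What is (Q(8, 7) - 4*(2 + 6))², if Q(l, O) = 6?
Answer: 676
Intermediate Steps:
(Q(8, 7) - 4*(2 + 6))² = (6 - 4*(2 + 6))² = (6 - 4*8)² = (6 - 32)² = (-26)² = 676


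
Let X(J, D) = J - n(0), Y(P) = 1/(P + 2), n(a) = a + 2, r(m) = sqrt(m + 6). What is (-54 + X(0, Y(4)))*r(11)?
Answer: -56*sqrt(17) ≈ -230.89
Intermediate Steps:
r(m) = sqrt(6 + m)
n(a) = 2 + a
Y(P) = 1/(2 + P)
X(J, D) = -2 + J (X(J, D) = J - (2 + 0) = J - 1*2 = J - 2 = -2 + J)
(-54 + X(0, Y(4)))*r(11) = (-54 + (-2 + 0))*sqrt(6 + 11) = (-54 - 2)*sqrt(17) = -56*sqrt(17)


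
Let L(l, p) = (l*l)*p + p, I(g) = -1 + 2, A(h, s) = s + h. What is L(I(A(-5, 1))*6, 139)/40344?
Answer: 5143/40344 ≈ 0.12748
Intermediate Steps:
A(h, s) = h + s
I(g) = 1
L(l, p) = p + p*l² (L(l, p) = l²*p + p = p*l² + p = p + p*l²)
L(I(A(-5, 1))*6, 139)/40344 = (139*(1 + (1*6)²))/40344 = (139*(1 + 6²))*(1/40344) = (139*(1 + 36))*(1/40344) = (139*37)*(1/40344) = 5143*(1/40344) = 5143/40344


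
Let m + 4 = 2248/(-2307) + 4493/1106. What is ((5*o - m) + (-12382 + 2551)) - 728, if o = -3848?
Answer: -76031072953/2551542 ≈ -29798.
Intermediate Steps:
m = -2327105/2551542 (m = -4 + (2248/(-2307) + 4493/1106) = -4 + (2248*(-1/2307) + 4493*(1/1106)) = -4 + (-2248/2307 + 4493/1106) = -4 + 7879063/2551542 = -2327105/2551542 ≈ -0.91204)
((5*o - m) + (-12382 + 2551)) - 728 = ((5*(-3848) - 1*(-2327105/2551542)) + (-12382 + 2551)) - 728 = ((-19240 + 2327105/2551542) - 9831) - 728 = (-49089340975/2551542 - 9831) - 728 = -74173550377/2551542 - 728 = -76031072953/2551542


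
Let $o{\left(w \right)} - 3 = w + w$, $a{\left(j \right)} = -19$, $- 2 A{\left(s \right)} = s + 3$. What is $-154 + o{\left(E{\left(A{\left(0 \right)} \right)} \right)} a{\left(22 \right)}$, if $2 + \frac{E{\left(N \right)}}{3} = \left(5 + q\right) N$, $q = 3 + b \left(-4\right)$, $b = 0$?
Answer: $1385$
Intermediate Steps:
$A{\left(s \right)} = - \frac{3}{2} - \frac{s}{2}$ ($A{\left(s \right)} = - \frac{s + 3}{2} = - \frac{3 + s}{2} = - \frac{3}{2} - \frac{s}{2}$)
$q = 3$ ($q = 3 + 0 \left(-4\right) = 3 + 0 = 3$)
$E{\left(N \right)} = -6 + 24 N$ ($E{\left(N \right)} = -6 + 3 \left(5 + 3\right) N = -6 + 3 \cdot 8 N = -6 + 24 N$)
$o{\left(w \right)} = 3 + 2 w$ ($o{\left(w \right)} = 3 + \left(w + w\right) = 3 + 2 w$)
$-154 + o{\left(E{\left(A{\left(0 \right)} \right)} \right)} a{\left(22 \right)} = -154 + \left(3 + 2 \left(-6 + 24 \left(- \frac{3}{2} - 0\right)\right)\right) \left(-19\right) = -154 + \left(3 + 2 \left(-6 + 24 \left(- \frac{3}{2} + 0\right)\right)\right) \left(-19\right) = -154 + \left(3 + 2 \left(-6 + 24 \left(- \frac{3}{2}\right)\right)\right) \left(-19\right) = -154 + \left(3 + 2 \left(-6 - 36\right)\right) \left(-19\right) = -154 + \left(3 + 2 \left(-42\right)\right) \left(-19\right) = -154 + \left(3 - 84\right) \left(-19\right) = -154 - -1539 = -154 + 1539 = 1385$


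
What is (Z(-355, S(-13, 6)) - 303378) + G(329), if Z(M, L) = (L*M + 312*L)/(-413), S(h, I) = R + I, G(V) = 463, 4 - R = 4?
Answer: -125103637/413 ≈ -3.0291e+5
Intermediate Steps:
R = 0 (R = 4 - 1*4 = 4 - 4 = 0)
S(h, I) = I (S(h, I) = 0 + I = I)
Z(M, L) = -312*L/413 - L*M/413 (Z(M, L) = (312*L + L*M)*(-1/413) = -312*L/413 - L*M/413)
(Z(-355, S(-13, 6)) - 303378) + G(329) = (-1/413*6*(312 - 355) - 303378) + 463 = (-1/413*6*(-43) - 303378) + 463 = (258/413 - 303378) + 463 = -125294856/413 + 463 = -125103637/413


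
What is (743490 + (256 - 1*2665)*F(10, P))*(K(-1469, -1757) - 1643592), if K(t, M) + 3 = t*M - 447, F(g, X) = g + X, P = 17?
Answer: 635698732977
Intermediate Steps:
F(g, X) = X + g
K(t, M) = -450 + M*t (K(t, M) = -3 + (t*M - 447) = -3 + (M*t - 447) = -3 + (-447 + M*t) = -450 + M*t)
(743490 + (256 - 1*2665)*F(10, P))*(K(-1469, -1757) - 1643592) = (743490 + (256 - 1*2665)*(17 + 10))*((-450 - 1757*(-1469)) - 1643592) = (743490 + (256 - 2665)*27)*((-450 + 2581033) - 1643592) = (743490 - 2409*27)*(2580583 - 1643592) = (743490 - 65043)*936991 = 678447*936991 = 635698732977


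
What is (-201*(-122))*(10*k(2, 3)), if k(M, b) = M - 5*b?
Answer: -3187860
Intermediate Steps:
(-201*(-122))*(10*k(2, 3)) = (-201*(-122))*(10*(2 - 5*3)) = 24522*(10*(2 - 15)) = 24522*(10*(-13)) = 24522*(-130) = -3187860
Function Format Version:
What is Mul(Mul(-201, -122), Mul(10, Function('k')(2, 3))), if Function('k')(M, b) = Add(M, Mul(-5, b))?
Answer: -3187860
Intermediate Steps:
Mul(Mul(-201, -122), Mul(10, Function('k')(2, 3))) = Mul(Mul(-201, -122), Mul(10, Add(2, Mul(-5, 3)))) = Mul(24522, Mul(10, Add(2, -15))) = Mul(24522, Mul(10, -13)) = Mul(24522, -130) = -3187860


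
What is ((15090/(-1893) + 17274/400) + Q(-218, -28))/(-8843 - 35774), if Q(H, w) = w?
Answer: -910347/5630665400 ≈ -0.00016168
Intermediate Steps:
((15090/(-1893) + 17274/400) + Q(-218, -28))/(-8843 - 35774) = ((15090/(-1893) + 17274/400) - 28)/(-8843 - 35774) = ((15090*(-1/1893) + 17274*(1/400)) - 28)/(-44617) = ((-5030/631 + 8637/200) - 28)*(-1/44617) = (4443947/126200 - 28)*(-1/44617) = (910347/126200)*(-1/44617) = -910347/5630665400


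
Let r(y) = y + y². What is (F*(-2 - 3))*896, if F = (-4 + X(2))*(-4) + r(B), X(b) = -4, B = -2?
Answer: -152320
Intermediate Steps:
F = 34 (F = (-4 - 4)*(-4) - 2*(1 - 2) = -8*(-4) - 2*(-1) = 32 + 2 = 34)
(F*(-2 - 3))*896 = (34*(-2 - 3))*896 = (34*(-5))*896 = -170*896 = -152320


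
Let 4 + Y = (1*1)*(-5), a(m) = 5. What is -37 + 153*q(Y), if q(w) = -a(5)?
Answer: -802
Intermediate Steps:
Y = -9 (Y = -4 + (1*1)*(-5) = -4 + 1*(-5) = -4 - 5 = -9)
q(w) = -5 (q(w) = -1*5 = -5)
-37 + 153*q(Y) = -37 + 153*(-5) = -37 - 765 = -802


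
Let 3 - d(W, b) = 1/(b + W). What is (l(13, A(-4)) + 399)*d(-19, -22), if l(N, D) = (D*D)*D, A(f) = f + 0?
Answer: 41540/41 ≈ 1013.2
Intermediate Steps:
d(W, b) = 3 - 1/(W + b) (d(W, b) = 3 - 1/(b + W) = 3 - 1/(W + b))
A(f) = f
l(N, D) = D³ (l(N, D) = D²*D = D³)
(l(13, A(-4)) + 399)*d(-19, -22) = ((-4)³ + 399)*((-1 + 3*(-19) + 3*(-22))/(-19 - 22)) = (-64 + 399)*((-1 - 57 - 66)/(-41)) = 335*(-1/41*(-124)) = 335*(124/41) = 41540/41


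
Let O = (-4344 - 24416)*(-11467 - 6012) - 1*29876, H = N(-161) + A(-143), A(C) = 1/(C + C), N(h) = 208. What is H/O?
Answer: 19829/47920840968 ≈ 4.1379e-7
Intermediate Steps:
A(C) = 1/(2*C)
H = 59487/286 (H = 208 + (½)/(-143) = 208 + (½)*(-1/143) = 208 - 1/286 = 59487/286 ≈ 208.00)
O = 502666164 (O = -28760*(-17479) - 29876 = 502696040 - 29876 = 502666164)
H/O = (59487/286)/502666164 = (59487/286)*(1/502666164) = 19829/47920840968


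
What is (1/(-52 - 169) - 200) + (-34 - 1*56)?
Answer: -64091/221 ≈ -290.00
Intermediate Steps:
(1/(-52 - 169) - 200) + (-34 - 1*56) = (1/(-221) - 200) + (-34 - 56) = (-1/221 - 200) - 90 = -44201/221 - 90 = -64091/221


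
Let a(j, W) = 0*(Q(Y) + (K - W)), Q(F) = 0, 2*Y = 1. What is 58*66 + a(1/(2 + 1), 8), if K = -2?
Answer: 3828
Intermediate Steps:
Y = ½ (Y = (½)*1 = ½ ≈ 0.50000)
a(j, W) = 0 (a(j, W) = 0*(0 + (-2 - W)) = 0*(-2 - W) = 0)
58*66 + a(1/(2 + 1), 8) = 58*66 + 0 = 3828 + 0 = 3828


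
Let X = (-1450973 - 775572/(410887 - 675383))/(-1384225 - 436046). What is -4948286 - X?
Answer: -595593610774023503/120363599604 ≈ -4.9483e+6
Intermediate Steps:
X = 95943944759/120363599604 (X = (-1450973 - 775572/(-264496))/(-1820271) = (-1450973 - 775572*(-1/264496))*(-1/1820271) = (-1450973 + 193893/66124)*(-1/1820271) = -95943944759/66124*(-1/1820271) = 95943944759/120363599604 ≈ 0.79712)
-4948286 - X = -4948286 - 1*95943944759/120363599604 = -4948286 - 95943944759/120363599604 = -595593610774023503/120363599604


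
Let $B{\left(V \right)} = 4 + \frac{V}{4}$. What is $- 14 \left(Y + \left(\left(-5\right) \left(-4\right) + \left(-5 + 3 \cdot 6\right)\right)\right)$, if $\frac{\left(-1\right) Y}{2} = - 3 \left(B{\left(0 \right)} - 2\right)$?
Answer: $-630$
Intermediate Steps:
$B{\left(V \right)} = 4 + \frac{V}{4}$ ($B{\left(V \right)} = 4 + V \frac{1}{4} = 4 + \frac{V}{4}$)
$Y = 12$ ($Y = - 2 \left(- 3 \left(\left(4 + \frac{1}{4} \cdot 0\right) - 2\right)\right) = - 2 \left(- 3 \left(\left(4 + 0\right) - 2\right)\right) = - 2 \left(- 3 \left(4 - 2\right)\right) = - 2 \left(\left(-3\right) 2\right) = \left(-2\right) \left(-6\right) = 12$)
$- 14 \left(Y + \left(\left(-5\right) \left(-4\right) + \left(-5 + 3 \cdot 6\right)\right)\right) = - 14 \left(12 + \left(\left(-5\right) \left(-4\right) + \left(-5 + 3 \cdot 6\right)\right)\right) = - 14 \left(12 + \left(20 + \left(-5 + 18\right)\right)\right) = - 14 \left(12 + \left(20 + 13\right)\right) = - 14 \left(12 + 33\right) = \left(-14\right) 45 = -630$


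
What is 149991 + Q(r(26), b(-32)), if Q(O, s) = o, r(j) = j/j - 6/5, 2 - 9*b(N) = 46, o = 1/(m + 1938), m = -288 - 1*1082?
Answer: 85194889/568 ≈ 1.4999e+5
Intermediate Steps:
m = -1370 (m = -288 - 1082 = -1370)
o = 1/568 (o = 1/(-1370 + 1938) = 1/568 ≈ 0.0017606)
b(N) = -44/9 (b(N) = 2/9 - 1/9*46 = 2/9 - 46/9 = -44/9)
r(j) = -1/5 (r(j) = 1 - 6*1/5 = 1 - 6/5 = -1/5)
Q(O, s) = 1/568
149991 + Q(r(26), b(-32)) = 149991 + 1/568 = 85194889/568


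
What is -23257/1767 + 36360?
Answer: 64224863/1767 ≈ 36347.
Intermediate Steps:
-23257/1767 + 36360 = 64224863/1767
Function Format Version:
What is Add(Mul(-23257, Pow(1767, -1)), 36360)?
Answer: Rational(64224863, 1767) ≈ 36347.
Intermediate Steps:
Add(Mul(-23257, Pow(1767, -1)), 36360) = Add(Mul(-23257, Rational(1, 1767)), 36360) = Add(Rational(-23257, 1767), 36360) = Rational(64224863, 1767)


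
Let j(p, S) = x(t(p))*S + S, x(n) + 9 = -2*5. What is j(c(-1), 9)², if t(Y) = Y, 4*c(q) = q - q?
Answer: 26244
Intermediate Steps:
c(q) = 0 (c(q) = (q - q)/4 = (¼)*0 = 0)
x(n) = -19 (x(n) = -9 - 2*5 = -9 - 10 = -19)
j(p, S) = -18*S (j(p, S) = -19*S + S = -18*S)
j(c(-1), 9)² = (-18*9)² = (-162)² = 26244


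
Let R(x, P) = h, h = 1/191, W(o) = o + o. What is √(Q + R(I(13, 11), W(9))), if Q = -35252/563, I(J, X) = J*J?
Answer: I*√723973342277/107533 ≈ 7.9126*I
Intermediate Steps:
I(J, X) = J²
W(o) = 2*o
h = 1/191 ≈ 0.0052356
R(x, P) = 1/191
Q = -35252/563 (Q = -35252*1/563 = -35252/563 ≈ -62.615)
√(Q + R(I(13, 11), W(9))) = √(-35252/563 + 1/191) = √(-6732569/107533) = I*√723973342277/107533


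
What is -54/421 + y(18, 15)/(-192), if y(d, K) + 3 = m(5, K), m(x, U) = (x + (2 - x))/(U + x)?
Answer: -91471/808320 ≈ -0.11316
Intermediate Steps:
m(x, U) = 2/(U + x)
y(d, K) = -3 + 2/(5 + K) (y(d, K) = -3 + 2/(K + 5) = -3 + 2/(5 + K))
-54/421 + y(18, 15)/(-192) = -54/421 + ((-13 - 3*15)/(5 + 15))/(-192) = -54*1/421 + ((-13 - 45)/20)*(-1/192) = -54/421 + ((1/20)*(-58))*(-1/192) = -54/421 - 29/10*(-1/192) = -54/421 + 29/1920 = -91471/808320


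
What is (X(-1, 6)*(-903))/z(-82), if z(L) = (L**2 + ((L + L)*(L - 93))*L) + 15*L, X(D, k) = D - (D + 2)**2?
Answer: -903/1173953 ≈ -0.00076920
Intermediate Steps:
X(D, k) = D - (2 + D)**2
z(L) = L**2 + 15*L + 2*L**2*(-93 + L) (z(L) = (L**2 + ((2*L)*(-93 + L))*L) + 15*L = (L**2 + (2*L*(-93 + L))*L) + 15*L = (L**2 + 2*L**2*(-93 + L)) + 15*L = L**2 + 15*L + 2*L**2*(-93 + L))
(X(-1, 6)*(-903))/z(-82) = ((-1 - (2 - 1)**2)*(-903))/((-82*(15 - 185*(-82) + 2*(-82)**2))) = ((-1 - 1*1**2)*(-903))/((-82*(15 + 15170 + 2*6724))) = ((-1 - 1*1)*(-903))/((-82*(15 + 15170 + 13448))) = ((-1 - 1)*(-903))/((-82*28633)) = -2*(-903)/(-2347906) = 1806*(-1/2347906) = -903/1173953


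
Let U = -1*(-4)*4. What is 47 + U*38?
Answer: 655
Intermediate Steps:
U = 16 (U = 4*4 = 16)
47 + U*38 = 47 + 16*38 = 47 + 608 = 655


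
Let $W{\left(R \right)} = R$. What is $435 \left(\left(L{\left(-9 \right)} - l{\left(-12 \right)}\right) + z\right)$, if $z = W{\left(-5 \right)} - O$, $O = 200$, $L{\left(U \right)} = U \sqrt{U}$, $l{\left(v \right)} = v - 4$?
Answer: $-82215 - 11745 i \approx -82215.0 - 11745.0 i$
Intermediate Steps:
$l{\left(v \right)} = -4 + v$ ($l{\left(v \right)} = v - 4 = -4 + v$)
$L{\left(U \right)} = U^{\frac{3}{2}}$
$z = -205$ ($z = -5 - 200 = -205$)
$435 \left(\left(L{\left(-9 \right)} - l{\left(-12 \right)}\right) + z\right) = 435 \left(\left(\left(-9\right)^{\frac{3}{2}} - \left(-4 - 12\right)\right) - 205\right) = 435 \left(\left(- 27 i - -16\right) - 205\right) = 435 \left(\left(- 27 i + 16\right) - 205\right) = 435 \left(\left(16 - 27 i\right) - 205\right) = 435 \left(-189 - 27 i\right) = -82215 - 11745 i$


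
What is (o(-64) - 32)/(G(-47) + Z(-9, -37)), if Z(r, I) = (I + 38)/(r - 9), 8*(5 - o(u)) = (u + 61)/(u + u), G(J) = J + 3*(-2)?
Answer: 248859/488960 ≈ 0.50896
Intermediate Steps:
G(J) = -6 + J (G(J) = J - 6 = -6 + J)
o(u) = 5 - (61 + u)/(16*u) (o(u) = 5 - (u + 61)/(8*(u + u)) = 5 - (61 + u)/(8*(2*u)) = 5 - (61 + u)*1/(2*u)/8 = 5 - (61 + u)/(16*u))
Z(r, I) = (38 + I)/(-9 + r)
(o(-64) - 32)/(G(-47) + Z(-9, -37)) = ((1/16)*(-61 + 79*(-64))/(-64) - 32)/((-6 - 47) + (38 - 37)/(-9 - 9)) = ((1/16)*(-1/64)*(-61 - 5056) - 32)/(-53 + 1/(-18)) = ((1/16)*(-1/64)*(-5117) - 32)/(-53 - 1/18*1) = (5117/1024 - 32)/(-53 - 1/18) = -27651/(1024*(-955/18)) = -27651/1024*(-18/955) = 248859/488960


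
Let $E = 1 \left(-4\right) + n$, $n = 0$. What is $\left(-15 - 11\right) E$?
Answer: $104$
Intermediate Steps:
$E = -4$ ($E = 1 \left(-4\right) + 0 = -4 + 0 = -4$)
$\left(-15 - 11\right) E = \left(-15 - 11\right) \left(-4\right) = \left(-26\right) \left(-4\right) = 104$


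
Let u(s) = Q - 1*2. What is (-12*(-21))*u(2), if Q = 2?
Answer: 0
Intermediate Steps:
u(s) = 0 (u(s) = 2 - 1*2 = 2 - 2 = 0)
(-12*(-21))*u(2) = -12*(-21)*0 = 252*0 = 0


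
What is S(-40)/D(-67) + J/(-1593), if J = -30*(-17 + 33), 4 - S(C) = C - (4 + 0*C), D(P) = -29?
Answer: -20848/15399 ≈ -1.3539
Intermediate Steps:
S(C) = 8 - C (S(C) = 4 - (C - (4 + 0*C)) = 4 - (C - (4 + 0)) = 4 - (C - 1*4) = 4 - (C - 4) = 4 - (-4 + C) = 4 + (4 - C) = 8 - C)
J = -480 (J = -30*16 = -480)
S(-40)/D(-67) + J/(-1593) = (8 - 1*(-40))/(-29) - 480/(-1593) = (8 + 40)*(-1/29) - 480*(-1/1593) = 48*(-1/29) + 160/531 = -48/29 + 160/531 = -20848/15399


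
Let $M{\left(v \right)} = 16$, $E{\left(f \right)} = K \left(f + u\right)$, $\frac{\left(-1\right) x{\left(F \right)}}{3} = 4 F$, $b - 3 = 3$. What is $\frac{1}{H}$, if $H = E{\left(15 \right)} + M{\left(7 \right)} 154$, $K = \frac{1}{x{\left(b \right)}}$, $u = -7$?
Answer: $\frac{9}{22175} \approx 0.00040586$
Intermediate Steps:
$b = 6$ ($b = 3 + 3 = 6$)
$x{\left(F \right)} = - 12 F$ ($x{\left(F \right)} = - 3 \cdot 4 F = - 12 F$)
$K = - \frac{1}{72}$ ($K = \frac{1}{\left(-12\right) 6} = \frac{1}{-72} = - \frac{1}{72} \approx -0.013889$)
$E{\left(f \right)} = \frac{7}{72} - \frac{f}{72}$ ($E{\left(f \right)} = - \frac{f - 7}{72} = - \frac{-7 + f}{72} = \frac{7}{72} - \frac{f}{72}$)
$H = \frac{22175}{9}$ ($H = \left(\frac{7}{72} - \frac{5}{24}\right) + 16 \cdot 154 = \left(\frac{7}{72} - \frac{5}{24}\right) + 2464 = - \frac{1}{9} + 2464 = \frac{22175}{9} \approx 2463.9$)
$\frac{1}{H} = \frac{1}{\frac{22175}{9}} = \frac{9}{22175}$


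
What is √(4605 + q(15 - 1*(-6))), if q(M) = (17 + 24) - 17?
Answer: √4629 ≈ 68.037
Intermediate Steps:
q(M) = 24 (q(M) = 41 - 17 = 24)
√(4605 + q(15 - 1*(-6))) = √(4605 + 24) = √4629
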